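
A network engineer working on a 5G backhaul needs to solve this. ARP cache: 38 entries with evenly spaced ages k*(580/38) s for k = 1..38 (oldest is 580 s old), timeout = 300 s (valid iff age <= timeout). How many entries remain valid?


Ages are k * 580/38 s for k = 1..38 (spacing = 15.2632 s).
Entry k is valid iff k * 580/38 <= 300 iff k <= 38 * 300 / 580 = 19.6552
n_valid = floor(19.6552) = 19
(n_stale = 38 - 19 = 19)

19


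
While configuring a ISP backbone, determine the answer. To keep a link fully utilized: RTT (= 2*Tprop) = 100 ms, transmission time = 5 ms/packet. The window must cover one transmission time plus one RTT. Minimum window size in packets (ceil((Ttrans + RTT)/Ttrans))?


Given: Ttrans = 5 ms, RTT = 100 ms (= 2 * Tprop, Tprop = 50 ms)
Time until first ACK returns = Ttrans + RTT = 5 + 100 = 105 ms
Need W * Ttrans >= Ttrans + RTT  ->  W >= (Ttrans + RTT) / Ttrans
(Ttrans + RTT) / Ttrans = 105 / 5 = 21
W_min = ceil(21) = 21

21


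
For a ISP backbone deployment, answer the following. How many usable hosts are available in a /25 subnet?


Given: subnet mask /25
Host bits = 32 - 25 = 7
Total addresses = 2^7 = 128
Usable hosts = 128 - 2 (network + broadcast) = 126

126


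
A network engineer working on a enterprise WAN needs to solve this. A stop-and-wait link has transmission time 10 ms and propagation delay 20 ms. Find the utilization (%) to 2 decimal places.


Given: Ttrans = 10 ms, Tprop = 20 ms
RTT = 2 * Tprop = 2 * 20 = 40 ms
U = Ttrans / (Ttrans + RTT)
U = 10 / (10 + 40)
U = 10 / 50 = 0.2
U% = 20.00%

20.00


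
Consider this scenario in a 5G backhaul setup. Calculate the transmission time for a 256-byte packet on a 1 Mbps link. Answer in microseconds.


Given: packet = 256 bytes, bandwidth = 1 Mbps
Packet in bits = 256 * 8 = 2048 bits
Bandwidth = 1 * 10^6 = 1000000 bps
Time = 2048 / 1000000 seconds
Time in us = 2048 * 10^6 / 1000000 = 2048

2048


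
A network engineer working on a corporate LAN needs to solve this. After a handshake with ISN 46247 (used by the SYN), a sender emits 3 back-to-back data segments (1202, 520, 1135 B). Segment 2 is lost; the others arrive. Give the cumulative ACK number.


SYN uses sequence number 46247; first data byte = ISN + 1 = 46248.
Segment 1: SEQ = 46248, len = 1202 B, covers [46248, 47449]
Segment 2: SEQ = 47450, len = 520 B, covers [47450, 47969] [LOST]
Segment 3: SEQ = 47970, len = 1135 B, covers [47970, 49104]
In-order data received: bytes [46248, 47449] (segments 1..1).
Segment 2 missing -> gap begins at byte 47450; later segments buffered out of order.
Cumulative ACK = next expected in-order byte = 46248 + 1202 = 47450

47450


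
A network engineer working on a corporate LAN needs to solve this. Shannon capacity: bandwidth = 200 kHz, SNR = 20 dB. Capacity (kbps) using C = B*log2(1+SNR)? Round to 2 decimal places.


Given: B = 200 kHz, SNR = 20 dB
SNR linear = 10^(20/10) = 100
1 + SNR = 101
log2(101) = 6.6582114828
C = 200 * 1000 * 6.6582114828 = 1331642.2966 bps
C = 1331.642297 kbps -> 1331.64 kbps (2 dp)

1331.64


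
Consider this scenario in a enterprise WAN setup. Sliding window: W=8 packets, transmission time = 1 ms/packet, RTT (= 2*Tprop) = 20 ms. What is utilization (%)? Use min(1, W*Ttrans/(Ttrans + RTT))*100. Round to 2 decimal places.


Given: W = 8, Ttrans = 1 ms, RTT = 20 ms (= 2 * Tprop, Tprop = 10 ms)
Cycle time = Ttrans + RTT = 1 + 20 = 21 ms (first packet sent until its ACK returns)
W * Ttrans = 8 * 1 = 8 ms of sending per cycle
W * Ttrans / (Ttrans + RTT) = 8 / 21 = 0.380952
U = min(1, 0.380952) = 0.380952
U% = 38.10%

38.10


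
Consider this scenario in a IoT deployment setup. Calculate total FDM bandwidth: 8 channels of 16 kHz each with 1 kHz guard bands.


Given: 8 channels, 16 kHz each, guard = 1 kHz
Channel bandwidth = 8 * 16 = 128 kHz
Guard bands = 7 gaps * 1 kHz = 7 kHz
Total = 128 + 7 = 135 kHz

135


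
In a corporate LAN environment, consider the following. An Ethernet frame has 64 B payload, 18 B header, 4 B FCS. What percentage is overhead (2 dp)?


Given: payload = 64 B, header = 18 B, trailer = 4 B
Overhead bytes = header + trailer = 18 + 4 = 22
Total frame = payload + overhead = 64 + 22 = 86
Overhead % = 22 / 86 * 100 = 25.5814% -> 25.58% (2 dp)

25.58


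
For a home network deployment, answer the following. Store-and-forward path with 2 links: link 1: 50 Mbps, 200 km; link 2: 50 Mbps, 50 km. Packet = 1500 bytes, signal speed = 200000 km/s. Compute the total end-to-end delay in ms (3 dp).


Packet = 1500 bytes = 12000 bits. Store-and-forward: sum (t_trans + t_prop) per link.
Link 1: t_trans = 12000/(50*10^6) s = 0.2400 ms; t_prop = 200/200000 s = 1.0000 ms; subtotal = 1.2400 ms
Link 2: t_trans = 12000/(50*10^6) s = 0.2400 ms; t_prop = 50/200000 s = 0.2500 ms; subtotal = 0.4900 ms
End-to-end = 1.2400 + 0.4900 = 1.7300 ms -> 1.730 ms (3 dp)

1.730


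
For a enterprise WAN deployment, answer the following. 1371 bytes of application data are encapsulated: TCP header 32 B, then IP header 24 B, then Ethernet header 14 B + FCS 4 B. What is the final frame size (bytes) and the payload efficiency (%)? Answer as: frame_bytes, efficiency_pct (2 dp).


TCP segment = 1371 + 32 = 1403 B
IP packet = 1403 + 24 = 1427 B
Ethernet frame = 1427 + 14 + 4 = 1445 B
Efficiency = app / frame = 1371 / 1445 = 0.948789 = 94.8789% -> 94.88% (2 dp)

1445, 94.88


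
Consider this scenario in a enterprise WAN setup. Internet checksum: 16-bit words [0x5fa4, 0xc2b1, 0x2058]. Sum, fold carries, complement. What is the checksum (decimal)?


Given words: [0x5fa4, 0xc2b1, 0x2058]
Step 1: Sum all words
Raw sum = 24484 + 49841 + 8280 = 82605
Step 2: Fold carry: (17069 + 1) = 17070
One's complement = ~17070 & 0xFFFF = 48465

48465


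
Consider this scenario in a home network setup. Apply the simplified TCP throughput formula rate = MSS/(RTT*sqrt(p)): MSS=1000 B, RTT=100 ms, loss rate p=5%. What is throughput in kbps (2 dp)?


Given: MSS = 1000 bytes, RTT = 100 ms, loss = 5%
RTT in seconds = 100 / 1000 = 0.1
Loss rate = 5% = 0.05
sqrt(loss) = sqrt(0.05) = 0.223606797750
Throughput (bytes/s) = 1000 / (0.1 * 0.223606797750) = 44721.3595
Throughput (kbps) = 44721.3595 * 8 / 1000 = 357.770876 -> 357.77 kbps (2 dp)

357.77


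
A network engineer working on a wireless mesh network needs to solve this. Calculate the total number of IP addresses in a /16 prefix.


Given: CIDR prefix /16
Host bits = 32 - 16 = 16
Total addresses = 2^16 = 65536

65536


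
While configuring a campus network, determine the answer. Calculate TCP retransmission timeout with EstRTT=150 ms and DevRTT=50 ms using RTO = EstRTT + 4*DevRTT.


Given: EstRTT = 150 ms, DevRTT = 50 ms
Timeout = EstRTT + 4 * DevRTT
4 * DevRTT = 4 * 50 = 200
Timeout = 150 + 200 = 350 ms

350


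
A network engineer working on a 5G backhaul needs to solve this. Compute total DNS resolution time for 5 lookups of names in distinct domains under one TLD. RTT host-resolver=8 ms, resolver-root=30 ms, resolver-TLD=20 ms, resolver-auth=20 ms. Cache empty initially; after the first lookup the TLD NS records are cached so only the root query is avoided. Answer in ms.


Lookup 1 (cold cache): local + root + TLD + auth = 8 + 30 + 20 + 20 = 78 ms
Lookups 2..5 (TLD NS cached -> skip root; new domain -> still ask TLD and auth): local + TLD + auth = 8 + 20 + 20 = 48 ms each
Remaining 4 lookups: 4 * 48 = 192 ms
Total = 78 + 192 = 270 ms

270


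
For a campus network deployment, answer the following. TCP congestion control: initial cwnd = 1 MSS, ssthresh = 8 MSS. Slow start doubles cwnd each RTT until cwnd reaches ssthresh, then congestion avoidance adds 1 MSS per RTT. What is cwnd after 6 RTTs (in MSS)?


RTT 0: cwnd = 1 MSS (initial)
RTT 1: cwnd = 2 MSS (slow start, doubled)
RTT 2: cwnd = 4 MSS (slow start, doubled)
RTT 3: cwnd = 8 MSS (slow start, doubled)
RTT 4: cwnd = 9 MSS (congestion avoidance, +1)
RTT 5: cwnd = 10 MSS (congestion avoidance, +1)
RTT 6: cwnd = 11 MSS (congestion avoidance, +1)

11


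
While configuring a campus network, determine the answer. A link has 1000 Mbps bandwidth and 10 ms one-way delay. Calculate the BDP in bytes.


Given: bandwidth = 1000 Mbps, delay = 10 ms
BDP in bits = 1000 * 10^6 * 10 / 1000
BDP in bits = 10000000
BDP in bytes = 10000000 / 8 = 1250000

1250000


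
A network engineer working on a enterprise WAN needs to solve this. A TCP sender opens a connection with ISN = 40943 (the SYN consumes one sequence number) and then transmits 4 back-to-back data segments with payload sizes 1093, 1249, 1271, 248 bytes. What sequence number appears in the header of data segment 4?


The SYN occupies sequence number ISN = 40943, so the first data byte is ISN + 1 = 40944.
SEQ of data segment i = (ISN + 1) + sum of payload sizes of segments 1..i-1.
Segment 1: SEQ = 40944, payload = 1093 bytes
Segment 2: SEQ = 42037, payload = 1249 bytes
Segment 3: SEQ = 43286, payload = 1271 bytes
Segment 4: SEQ = 44557, payload = 248 bytes
SEQ of segment 4 = 40944 + 1093 + 1249 + 1271 = 44557

44557


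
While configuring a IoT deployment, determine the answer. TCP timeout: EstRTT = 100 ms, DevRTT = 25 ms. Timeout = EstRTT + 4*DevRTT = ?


Given: EstRTT = 100 ms, DevRTT = 25 ms
Timeout = EstRTT + 4 * DevRTT
4 * DevRTT = 4 * 25 = 100
Timeout = 100 + 100 = 200 ms

200


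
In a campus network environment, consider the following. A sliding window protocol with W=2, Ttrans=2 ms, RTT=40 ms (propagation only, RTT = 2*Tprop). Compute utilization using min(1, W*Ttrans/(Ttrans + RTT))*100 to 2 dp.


Given: W = 2, Ttrans = 2 ms, RTT = 40 ms (= 2 * Tprop, Tprop = 20 ms)
Cycle time = Ttrans + RTT = 2 + 40 = 42 ms (first packet sent until its ACK returns)
W * Ttrans = 2 * 2 = 4 ms of sending per cycle
W * Ttrans / (Ttrans + RTT) = 4 / 42 = 0.095238
U = min(1, 0.095238) = 0.095238
U% = 9.52%

9.52


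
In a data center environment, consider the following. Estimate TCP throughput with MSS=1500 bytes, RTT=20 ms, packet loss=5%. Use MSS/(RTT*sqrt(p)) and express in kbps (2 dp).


Given: MSS = 1500 bytes, RTT = 20 ms, loss = 5%
RTT in seconds = 20 / 1000 = 0.02
Loss rate = 5% = 0.05
sqrt(loss) = sqrt(0.05) = 0.223606797750
Throughput (bytes/s) = 1500 / (0.02 * 0.223606797750) = 335410.1966
Throughput (kbps) = 335410.1966 * 8 / 1000 = 2683.281573 -> 2683.28 kbps (2 dp)

2683.28


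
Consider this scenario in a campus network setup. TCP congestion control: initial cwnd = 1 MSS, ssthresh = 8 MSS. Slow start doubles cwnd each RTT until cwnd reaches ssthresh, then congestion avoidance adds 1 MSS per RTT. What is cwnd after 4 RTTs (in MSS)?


RTT 0: cwnd = 1 MSS (initial)
RTT 1: cwnd = 2 MSS (slow start, doubled)
RTT 2: cwnd = 4 MSS (slow start, doubled)
RTT 3: cwnd = 8 MSS (slow start, doubled)
RTT 4: cwnd = 9 MSS (congestion avoidance, +1)

9


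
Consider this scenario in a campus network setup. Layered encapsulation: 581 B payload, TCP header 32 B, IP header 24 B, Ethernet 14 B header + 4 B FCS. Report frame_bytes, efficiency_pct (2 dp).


TCP segment = 581 + 32 = 613 B
IP packet = 613 + 24 = 637 B
Ethernet frame = 637 + 14 + 4 = 655 B
Efficiency = app / frame = 581 / 655 = 0.887023 = 88.7023% -> 88.70% (2 dp)

655, 88.70


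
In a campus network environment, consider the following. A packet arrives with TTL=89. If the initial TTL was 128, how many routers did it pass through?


Given: initial TTL = 128, received TTL = 89
Hops = initial TTL - received TTL
Hops = 128 - 89 = 39

39


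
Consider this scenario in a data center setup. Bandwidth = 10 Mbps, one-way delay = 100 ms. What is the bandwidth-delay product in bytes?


Given: bandwidth = 10 Mbps, delay = 100 ms
BDP in bits = 10 * 10^6 * 100 / 1000
BDP in bits = 1000000
BDP in bytes = 1000000 / 8 = 125000

125000


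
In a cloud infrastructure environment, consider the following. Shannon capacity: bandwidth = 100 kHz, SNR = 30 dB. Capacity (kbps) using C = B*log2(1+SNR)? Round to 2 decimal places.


Given: B = 100 kHz, SNR = 30 dB
SNR linear = 10^(30/10) = 1000
1 + SNR = 1001
log2(1001) = 9.9672262588
C = 100 * 1000 * 9.9672262588 = 996722.6259 bps
C = 996.722626 kbps -> 996.72 kbps (2 dp)

996.72


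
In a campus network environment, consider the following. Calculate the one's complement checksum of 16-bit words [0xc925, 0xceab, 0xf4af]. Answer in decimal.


Given words: [0xc925, 0xceab, 0xf4af]
Step 1: Sum all words
Raw sum = 51493 + 52907 + 62639 = 167039
Step 2: Fold carry: (35967 + 2) = 35969
One's complement = ~35969 & 0xFFFF = 29566

29566


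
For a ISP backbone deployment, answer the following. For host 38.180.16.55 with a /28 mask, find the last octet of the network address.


Given: IP = 38.180.16.55, prefix = /28
Subnet mask = 255.255.255.240
Last octet of IP: 55
Last octet of mask: 240
Network last octet = 55 AND 240 = 48

48


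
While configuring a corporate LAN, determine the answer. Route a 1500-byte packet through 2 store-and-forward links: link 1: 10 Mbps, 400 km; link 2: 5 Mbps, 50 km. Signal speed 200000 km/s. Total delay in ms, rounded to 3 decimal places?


Packet = 1500 bytes = 12000 bits. Store-and-forward: sum (t_trans + t_prop) per link.
Link 1: t_trans = 12000/(10*10^6) s = 1.2000 ms; t_prop = 400/200000 s = 2.0000 ms; subtotal = 3.2000 ms
Link 2: t_trans = 12000/(5*10^6) s = 2.4000 ms; t_prop = 50/200000 s = 0.2500 ms; subtotal = 2.6500 ms
End-to-end = 3.2000 + 2.6500 = 5.8500 ms -> 5.850 ms (3 dp)

5.850


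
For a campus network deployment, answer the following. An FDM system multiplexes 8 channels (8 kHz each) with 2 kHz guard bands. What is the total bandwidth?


Given: 8 channels, 8 kHz each, guard = 2 kHz
Channel bandwidth = 8 * 8 = 64 kHz
Guard bands = 7 gaps * 2 kHz = 14 kHz
Total = 64 + 14 = 78 kHz

78


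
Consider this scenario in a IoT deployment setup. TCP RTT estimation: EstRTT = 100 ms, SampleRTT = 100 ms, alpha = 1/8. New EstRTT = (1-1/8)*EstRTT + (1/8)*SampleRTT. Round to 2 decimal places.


Given: EstRTT = 100 ms, SampleRTT = 100 ms, alpha = 1/8
New EstRTT = (1 - alpha) * EstRTT + alpha * SampleRTT
(7/8) * 100 = 87.5
(1/8) * 100 = 12.5
New EstRTT = 87.5 + 12.5 = 100 ms -> 100.00 ms (2 dp)

100.00


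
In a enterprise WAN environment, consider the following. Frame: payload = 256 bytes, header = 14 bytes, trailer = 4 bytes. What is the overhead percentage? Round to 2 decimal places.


Given: payload = 256 B, header = 14 B, trailer = 4 B
Overhead bytes = header + trailer = 14 + 4 = 18
Total frame = payload + overhead = 256 + 18 = 274
Overhead % = 18 / 274 * 100 = 6.5693% -> 6.57% (2 dp)

6.57


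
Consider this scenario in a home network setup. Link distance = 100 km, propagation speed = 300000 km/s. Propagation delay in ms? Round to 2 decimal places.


Given: distance = 100 km, speed = 300000 km/s
Delay = distance / speed = 100 / 300000 seconds
Delay in ms = 100 * 1000 / 300000
Delay = 0.3333 ms
Rounded to 2 dp = 0.33 ms

0.33


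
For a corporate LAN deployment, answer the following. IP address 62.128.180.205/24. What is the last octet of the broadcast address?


Given: IP = 62.128.180.205, prefix = /24
Host bits = 32 - 24 = 8
Network last octet = 205 AND mask = 0
Host part size = 2^8 - 1 = 255
Broadcast last octet = 0 OR 255 = 255

255


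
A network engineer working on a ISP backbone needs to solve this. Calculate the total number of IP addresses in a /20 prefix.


Given: CIDR prefix /20
Host bits = 32 - 20 = 12
Total addresses = 2^12 = 4096

4096


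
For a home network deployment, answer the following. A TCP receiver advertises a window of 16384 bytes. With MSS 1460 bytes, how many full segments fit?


Given: RWND = 16384 bytes, MSS = 1460 bytes
Full segments = floor(RWND / MSS)
Full segments = floor(16384 / 1460)
Full segments = floor(11.2219) = 11

11


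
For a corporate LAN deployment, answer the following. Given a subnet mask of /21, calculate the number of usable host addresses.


Given: subnet mask /21
Host bits = 32 - 21 = 11
Total addresses = 2^11 = 2048
Usable hosts = 2048 - 2 (network + broadcast) = 2046

2046


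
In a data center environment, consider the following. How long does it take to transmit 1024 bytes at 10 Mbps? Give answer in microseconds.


Given: packet = 1024 bytes, bandwidth = 10 Mbps
Packet in bits = 1024 * 8 = 8192 bits
Bandwidth = 10 * 10^6 = 10000000 bps
Time = 8192 / 10000000 seconds
Time in us = 8192 * 10^6 / 10000000 = 819.2

819.2


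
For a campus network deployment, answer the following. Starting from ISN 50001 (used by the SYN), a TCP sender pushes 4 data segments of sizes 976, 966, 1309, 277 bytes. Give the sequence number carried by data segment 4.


The SYN occupies sequence number ISN = 50001, so the first data byte is ISN + 1 = 50002.
SEQ of data segment i = (ISN + 1) + sum of payload sizes of segments 1..i-1.
Segment 1: SEQ = 50002, payload = 976 bytes
Segment 2: SEQ = 50978, payload = 966 bytes
Segment 3: SEQ = 51944, payload = 1309 bytes
Segment 4: SEQ = 53253, payload = 277 bytes
SEQ of segment 4 = 50002 + 976 + 966 + 1309 = 53253

53253


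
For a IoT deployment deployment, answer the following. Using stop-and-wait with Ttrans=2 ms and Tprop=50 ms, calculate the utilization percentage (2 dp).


Given: Ttrans = 2 ms, Tprop = 50 ms
RTT = 2 * Tprop = 2 * 50 = 100 ms
U = Ttrans / (Ttrans + RTT)
U = 2 / (2 + 100)
U = 2 / 102 = 0.019608
U% = 1.96%

1.96


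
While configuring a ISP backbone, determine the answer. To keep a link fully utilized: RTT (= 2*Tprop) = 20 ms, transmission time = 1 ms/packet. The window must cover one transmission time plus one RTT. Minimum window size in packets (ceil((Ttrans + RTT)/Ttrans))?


Given: Ttrans = 1 ms, RTT = 20 ms (= 2 * Tprop, Tprop = 10 ms)
Time until first ACK returns = Ttrans + RTT = 1 + 20 = 21 ms
Need W * Ttrans >= Ttrans + RTT  ->  W >= (Ttrans + RTT) / Ttrans
(Ttrans + RTT) / Ttrans = 21 / 1 = 21
W_min = ceil(21) = 21

21


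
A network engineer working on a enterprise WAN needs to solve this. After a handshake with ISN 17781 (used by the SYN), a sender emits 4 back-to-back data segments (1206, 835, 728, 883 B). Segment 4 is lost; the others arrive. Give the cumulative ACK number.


SYN uses sequence number 17781; first data byte = ISN + 1 = 17782.
Segment 1: SEQ = 17782, len = 1206 B, covers [17782, 18987]
Segment 2: SEQ = 18988, len = 835 B, covers [18988, 19822]
Segment 3: SEQ = 19823, len = 728 B, covers [19823, 20550]
Segment 4: SEQ = 20551, len = 883 B, covers [20551, 21433] [LOST]
In-order data received: bytes [17782, 20550] (segments 1..3).
Segment 4 missing -> gap begins at byte 20551.
Cumulative ACK = next expected in-order byte = 17782 + 1206 + 835 + 728 = 20551

20551


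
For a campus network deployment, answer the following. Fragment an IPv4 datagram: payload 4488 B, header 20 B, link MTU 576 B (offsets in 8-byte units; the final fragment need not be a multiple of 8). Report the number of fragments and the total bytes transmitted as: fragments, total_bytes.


Max data per non-final fragment = floor((MTU - header)/8)*8 = floor((576 - 20)/8)*8 = floor(556/8)*8 = 552 B
Final fragment needs no 8-byte alignment: it can carry up to MTU - header = 556 B
Non-final fragments needed = ceil((payload - 556) / 552) = ceil(3932/552) = ceil(7.1232) = 8
Number of fragments = 8 + 1 = 9
Fragment sizes (data): 8 * 552 B + 72 B (last, 72 <= 556 OK)
Total bytes sent = payload + n_frags * header = 4488 + 9*20 = 4488 + 180 = 4668 B

9, 4668


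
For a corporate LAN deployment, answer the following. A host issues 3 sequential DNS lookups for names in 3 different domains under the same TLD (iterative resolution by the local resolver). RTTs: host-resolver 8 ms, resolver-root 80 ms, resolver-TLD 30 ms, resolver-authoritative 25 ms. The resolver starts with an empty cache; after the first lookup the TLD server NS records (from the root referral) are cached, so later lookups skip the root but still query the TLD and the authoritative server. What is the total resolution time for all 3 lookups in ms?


Lookup 1 (cold cache): local + root + TLD + auth = 8 + 80 + 30 + 25 = 143 ms
Lookups 2..3 (TLD NS cached -> skip root; new domain -> still ask TLD and auth): local + TLD + auth = 8 + 30 + 25 = 63 ms each
Remaining 2 lookups: 2 * 63 = 126 ms
Total = 143 + 126 = 269 ms

269


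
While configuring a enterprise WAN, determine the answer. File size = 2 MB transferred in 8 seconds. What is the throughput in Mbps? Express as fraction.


Given: file = 2 MB, time = 8 s
File in Mb = 2 * 8 = 16 Mb
Throughput = 16 / 8 Mbps
Throughput = 2 Mbps

2


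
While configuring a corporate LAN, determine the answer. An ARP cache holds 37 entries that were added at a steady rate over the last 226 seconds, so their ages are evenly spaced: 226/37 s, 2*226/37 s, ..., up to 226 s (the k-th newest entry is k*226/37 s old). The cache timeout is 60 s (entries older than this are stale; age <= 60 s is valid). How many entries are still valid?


Ages are k * 226/37 s for k = 1..37 (spacing = 6.1081 s).
Entry k is valid iff k * 226/37 <= 60 iff k <= 37 * 60 / 226 = 9.8230
n_valid = floor(9.8230) = 9
(n_stale = 37 - 9 = 28)

9


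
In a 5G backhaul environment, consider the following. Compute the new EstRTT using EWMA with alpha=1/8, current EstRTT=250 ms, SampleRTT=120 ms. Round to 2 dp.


Given: EstRTT = 250 ms, SampleRTT = 120 ms, alpha = 1/8
New EstRTT = (1 - alpha) * EstRTT + alpha * SampleRTT
(7/8) * 250 = 218.75
(1/8) * 120 = 15
New EstRTT = 218.75 + 15 = 233.75 ms -> 233.75 ms (2 dp)

233.75


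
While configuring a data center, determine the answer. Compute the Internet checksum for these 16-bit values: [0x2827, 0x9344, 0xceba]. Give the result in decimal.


Given words: [0x2827, 0x9344, 0xceba]
Step 1: Sum all words
Raw sum = 10279 + 37700 + 52922 = 100901
Step 2: Fold carry: (35365 + 1) = 35366
One's complement = ~35366 & 0xFFFF = 30169

30169


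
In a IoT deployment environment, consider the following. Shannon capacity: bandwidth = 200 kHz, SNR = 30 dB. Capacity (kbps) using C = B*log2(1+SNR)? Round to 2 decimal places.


Given: B = 200 kHz, SNR = 30 dB
SNR linear = 10^(30/10) = 1000
1 + SNR = 1001
log2(1001) = 9.9672262588
C = 200 * 1000 * 9.9672262588 = 1993445.2518 bps
C = 1993.445252 kbps -> 1993.45 kbps (2 dp)

1993.45


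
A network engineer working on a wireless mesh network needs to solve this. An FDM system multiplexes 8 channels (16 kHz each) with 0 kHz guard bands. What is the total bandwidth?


Given: 8 channels, 16 kHz each, guard = 0 kHz
Channel bandwidth = 8 * 16 = 128 kHz
Guard bands = 7 gaps * 0 kHz = 0 kHz
Total = 128 + 0 = 128 kHz

128


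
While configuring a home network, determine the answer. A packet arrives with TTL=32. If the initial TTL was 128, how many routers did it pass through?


Given: initial TTL = 128, received TTL = 32
Hops = initial TTL - received TTL
Hops = 128 - 32 = 96

96


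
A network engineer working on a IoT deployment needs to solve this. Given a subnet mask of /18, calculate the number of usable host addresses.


Given: subnet mask /18
Host bits = 32 - 18 = 14
Total addresses = 2^14 = 16384
Usable hosts = 16384 - 2 (network + broadcast) = 16382

16382


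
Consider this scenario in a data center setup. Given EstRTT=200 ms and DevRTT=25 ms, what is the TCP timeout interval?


Given: EstRTT = 200 ms, DevRTT = 25 ms
Timeout = EstRTT + 4 * DevRTT
4 * DevRTT = 4 * 25 = 100
Timeout = 200 + 100 = 300 ms

300


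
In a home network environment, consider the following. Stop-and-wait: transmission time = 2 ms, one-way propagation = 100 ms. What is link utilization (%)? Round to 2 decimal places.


Given: Ttrans = 2 ms, Tprop = 100 ms
RTT = 2 * Tprop = 2 * 100 = 200 ms
U = Ttrans / (Ttrans + RTT)
U = 2 / (2 + 200)
U = 2 / 202 = 0.009901
U% = 0.99%

0.99


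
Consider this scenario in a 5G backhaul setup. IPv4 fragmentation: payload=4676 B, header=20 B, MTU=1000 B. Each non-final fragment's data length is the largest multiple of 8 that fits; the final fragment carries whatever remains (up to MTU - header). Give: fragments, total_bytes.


Max data per non-final fragment = floor((MTU - header)/8)*8 = floor((1000 - 20)/8)*8 = floor(980/8)*8 = 976 B
Final fragment needs no 8-byte alignment: it can carry up to MTU - header = 980 B
Non-final fragments needed = ceil((payload - 980) / 976) = ceil(3696/976) = ceil(3.7869) = 4
Number of fragments = 4 + 1 = 5
Fragment sizes (data): 4 * 976 B + 772 B (last, 772 <= 980 OK)
Total bytes sent = payload + n_frags * header = 4676 + 5*20 = 4676 + 100 = 4776 B

5, 4776


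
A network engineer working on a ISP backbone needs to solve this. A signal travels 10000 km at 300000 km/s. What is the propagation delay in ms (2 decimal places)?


Given: distance = 10000 km, speed = 300000 km/s
Delay = distance / speed = 10000 / 300000 seconds
Delay in ms = 10000 * 1000 / 300000
Delay = 33.3333 ms
Rounded to 2 dp = 33.33 ms

33.33


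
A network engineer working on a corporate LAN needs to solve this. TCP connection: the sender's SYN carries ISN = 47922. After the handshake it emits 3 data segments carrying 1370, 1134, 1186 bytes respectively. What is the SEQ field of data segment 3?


The SYN occupies sequence number ISN = 47922, so the first data byte is ISN + 1 = 47923.
SEQ of data segment i = (ISN + 1) + sum of payload sizes of segments 1..i-1.
Segment 1: SEQ = 47923, payload = 1370 bytes
Segment 2: SEQ = 49293, payload = 1134 bytes
Segment 3: SEQ = 50427, payload = 1186 bytes
SEQ of segment 3 = 47923 + 1370 + 1134 = 50427

50427


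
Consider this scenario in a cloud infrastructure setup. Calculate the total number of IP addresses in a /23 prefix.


Given: CIDR prefix /23
Host bits = 32 - 23 = 9
Total addresses = 2^9 = 512

512


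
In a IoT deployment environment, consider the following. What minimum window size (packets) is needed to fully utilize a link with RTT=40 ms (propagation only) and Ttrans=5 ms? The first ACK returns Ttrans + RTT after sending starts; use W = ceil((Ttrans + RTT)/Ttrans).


Given: Ttrans = 5 ms, RTT = 40 ms (= 2 * Tprop, Tprop = 20 ms)
Time until first ACK returns = Ttrans + RTT = 5 + 40 = 45 ms
Need W * Ttrans >= Ttrans + RTT  ->  W >= (Ttrans + RTT) / Ttrans
(Ttrans + RTT) / Ttrans = 45 / 5 = 9
W_min = ceil(9) = 9

9


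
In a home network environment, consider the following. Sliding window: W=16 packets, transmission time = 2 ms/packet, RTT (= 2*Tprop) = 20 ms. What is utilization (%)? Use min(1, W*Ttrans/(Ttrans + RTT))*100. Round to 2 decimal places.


Given: W = 16, Ttrans = 2 ms, RTT = 20 ms (= 2 * Tprop, Tprop = 10 ms)
Cycle time = Ttrans + RTT = 2 + 20 = 22 ms (first packet sent until its ACK returns)
W * Ttrans = 16 * 2 = 32 ms of sending per cycle
W * Ttrans / (Ttrans + RTT) = 32 / 22 = 1.454545
U = min(1, 1.454545) = 1.000000
U% = 100.00%

100.00


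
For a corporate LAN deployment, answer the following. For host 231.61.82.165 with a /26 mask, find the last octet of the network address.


Given: IP = 231.61.82.165, prefix = /26
Subnet mask = 255.255.255.192
Last octet of IP: 165
Last octet of mask: 192
Network last octet = 165 AND 192 = 128

128


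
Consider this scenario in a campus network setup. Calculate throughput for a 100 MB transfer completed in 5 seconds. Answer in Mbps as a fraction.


Given: file = 100 MB, time = 5 s
File in Mb = 100 * 8 = 800 Mb
Throughput = 800 / 5 Mbps
Throughput = 160 Mbps

160


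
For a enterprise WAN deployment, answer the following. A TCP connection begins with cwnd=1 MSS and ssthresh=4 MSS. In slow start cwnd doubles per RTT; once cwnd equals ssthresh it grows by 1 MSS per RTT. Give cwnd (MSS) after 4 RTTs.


RTT 0: cwnd = 1 MSS (initial)
RTT 1: cwnd = 2 MSS (slow start, doubled)
RTT 2: cwnd = 4 MSS (slow start, doubled)
RTT 3: cwnd = 5 MSS (congestion avoidance, +1)
RTT 4: cwnd = 6 MSS (congestion avoidance, +1)

6


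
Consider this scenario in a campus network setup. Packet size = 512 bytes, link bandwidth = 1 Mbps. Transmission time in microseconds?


Given: packet = 512 bytes, bandwidth = 1 Mbps
Packet in bits = 512 * 8 = 4096 bits
Bandwidth = 1 * 10^6 = 1000000 bps
Time = 4096 / 1000000 seconds
Time in us = 4096 * 10^6 / 1000000 = 4096

4096


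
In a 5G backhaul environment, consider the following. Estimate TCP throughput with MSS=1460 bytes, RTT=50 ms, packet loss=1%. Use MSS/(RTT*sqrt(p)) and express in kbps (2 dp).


Given: MSS = 1460 bytes, RTT = 50 ms, loss = 1%
RTT in seconds = 50 / 1000 = 0.05
Loss rate = 1% = 0.01
sqrt(loss) = sqrt(0.01) = 0.1
Throughput (bytes/s) = 1460 / (0.05 * 0.1) = 292000.0000
Throughput (kbps) = 292000.0000 * 8 / 1000 = 2336.000000 -> 2336.00 kbps (2 dp)

2336.00


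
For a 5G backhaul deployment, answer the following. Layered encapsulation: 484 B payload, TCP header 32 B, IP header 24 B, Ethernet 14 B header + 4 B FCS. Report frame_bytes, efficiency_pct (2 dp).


TCP segment = 484 + 32 = 516 B
IP packet = 516 + 24 = 540 B
Ethernet frame = 540 + 14 + 4 = 558 B
Efficiency = app / frame = 484 / 558 = 0.867384 = 86.7384% -> 86.74% (2 dp)

558, 86.74


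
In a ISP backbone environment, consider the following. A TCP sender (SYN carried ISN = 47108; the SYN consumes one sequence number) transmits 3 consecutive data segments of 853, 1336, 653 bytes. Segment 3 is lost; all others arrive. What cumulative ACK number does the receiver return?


SYN uses sequence number 47108; first data byte = ISN + 1 = 47109.
Segment 1: SEQ = 47109, len = 853 B, covers [47109, 47961]
Segment 2: SEQ = 47962, len = 1336 B, covers [47962, 49297]
Segment 3: SEQ = 49298, len = 653 B, covers [49298, 49950] [LOST]
In-order data received: bytes [47109, 49297] (segments 1..2).
Segment 3 missing -> gap begins at byte 49298.
Cumulative ACK = next expected in-order byte = 47109 + 853 + 1336 = 49298

49298


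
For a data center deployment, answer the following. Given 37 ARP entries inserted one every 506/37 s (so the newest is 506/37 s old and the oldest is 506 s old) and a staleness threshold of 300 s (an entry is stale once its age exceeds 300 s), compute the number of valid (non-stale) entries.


Ages are k * 506/37 s for k = 1..37 (spacing = 13.6757 s).
Entry k is valid iff k * 506/37 <= 300 iff k <= 37 * 300 / 506 = 21.9368
n_valid = floor(21.9368) = 21
(n_stale = 37 - 21 = 16)

21


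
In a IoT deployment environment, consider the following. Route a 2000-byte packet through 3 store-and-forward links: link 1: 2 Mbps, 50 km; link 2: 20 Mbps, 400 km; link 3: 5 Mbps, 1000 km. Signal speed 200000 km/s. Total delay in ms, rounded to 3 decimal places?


Packet = 2000 bytes = 16000 bits. Store-and-forward: sum (t_trans + t_prop) per link.
Link 1: t_trans = 16000/(2*10^6) s = 8.0000 ms; t_prop = 50/200000 s = 0.2500 ms; subtotal = 8.2500 ms
Link 2: t_trans = 16000/(20*10^6) s = 0.8000 ms; t_prop = 400/200000 s = 2.0000 ms; subtotal = 2.8000 ms
Link 3: t_trans = 16000/(5*10^6) s = 3.2000 ms; t_prop = 1000/200000 s = 5.0000 ms; subtotal = 8.2000 ms
End-to-end = 8.2500 + 2.8000 + 8.2000 = 19.2500 ms -> 19.250 ms (3 dp)

19.250


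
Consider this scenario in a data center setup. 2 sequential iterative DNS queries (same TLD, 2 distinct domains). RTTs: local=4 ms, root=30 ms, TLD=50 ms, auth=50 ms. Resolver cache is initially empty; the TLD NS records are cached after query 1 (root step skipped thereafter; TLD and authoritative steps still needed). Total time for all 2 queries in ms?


Lookup 1 (cold cache): local + root + TLD + auth = 4 + 30 + 50 + 50 = 134 ms
Lookups 2..2 (TLD NS cached -> skip root; new domain -> still ask TLD and auth): local + TLD + auth = 4 + 50 + 50 = 104 ms each
Remaining 1 lookups: 1 * 104 = 104 ms
Total = 134 + 104 = 238 ms

238


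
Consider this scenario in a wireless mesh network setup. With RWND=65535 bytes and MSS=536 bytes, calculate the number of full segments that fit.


Given: RWND = 65535 bytes, MSS = 536 bytes
Full segments = floor(RWND / MSS)
Full segments = floor(65535 / 536)
Full segments = floor(122.2668) = 122

122


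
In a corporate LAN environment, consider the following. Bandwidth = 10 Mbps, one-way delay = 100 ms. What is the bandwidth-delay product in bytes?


Given: bandwidth = 10 Mbps, delay = 100 ms
BDP in bits = 10 * 10^6 * 100 / 1000
BDP in bits = 1000000
BDP in bytes = 1000000 / 8 = 125000

125000


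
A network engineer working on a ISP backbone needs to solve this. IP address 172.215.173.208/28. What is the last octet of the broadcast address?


Given: IP = 172.215.173.208, prefix = /28
Host bits = 32 - 28 = 4
Network last octet = 208 AND mask = 208
Host part size = 2^4 - 1 = 15
Broadcast last octet = 208 OR 15 = 223

223


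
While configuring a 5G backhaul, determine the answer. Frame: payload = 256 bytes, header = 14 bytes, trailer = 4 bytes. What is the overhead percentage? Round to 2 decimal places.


Given: payload = 256 B, header = 14 B, trailer = 4 B
Overhead bytes = header + trailer = 14 + 4 = 18
Total frame = payload + overhead = 256 + 18 = 274
Overhead % = 18 / 274 * 100 = 6.5693% -> 6.57% (2 dp)

6.57


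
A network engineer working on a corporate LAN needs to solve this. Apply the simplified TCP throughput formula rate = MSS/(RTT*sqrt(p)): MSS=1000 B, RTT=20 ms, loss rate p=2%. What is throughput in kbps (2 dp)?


Given: MSS = 1000 bytes, RTT = 20 ms, loss = 2%
RTT in seconds = 20 / 1000 = 0.02
Loss rate = 2% = 0.02
sqrt(loss) = sqrt(0.02) = 0.141421356237
Throughput (bytes/s) = 1000 / (0.02 * 0.141421356237) = 353553.3906
Throughput (kbps) = 353553.3906 * 8 / 1000 = 2828.427125 -> 2828.43 kbps (2 dp)

2828.43


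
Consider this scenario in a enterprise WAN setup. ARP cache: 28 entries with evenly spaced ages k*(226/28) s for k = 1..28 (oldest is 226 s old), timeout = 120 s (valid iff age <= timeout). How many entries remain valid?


Ages are k * 226/28 s for k = 1..28 (spacing = 8.0714 s).
Entry k is valid iff k * 226/28 <= 120 iff k <= 28 * 120 / 226 = 14.8673
n_valid = floor(14.8673) = 14
(n_stale = 28 - 14 = 14)

14


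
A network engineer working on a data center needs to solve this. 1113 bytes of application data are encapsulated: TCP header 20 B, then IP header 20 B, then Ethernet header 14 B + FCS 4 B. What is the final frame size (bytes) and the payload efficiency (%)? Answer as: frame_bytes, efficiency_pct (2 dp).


TCP segment = 1113 + 20 = 1133 B
IP packet = 1133 + 20 = 1153 B
Ethernet frame = 1153 + 14 + 4 = 1171 B
Efficiency = app / frame = 1113 / 1171 = 0.950470 = 95.0470% -> 95.05% (2 dp)

1171, 95.05


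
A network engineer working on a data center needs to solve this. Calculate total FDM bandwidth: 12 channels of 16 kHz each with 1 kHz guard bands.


Given: 12 channels, 16 kHz each, guard = 1 kHz
Channel bandwidth = 12 * 16 = 192 kHz
Guard bands = 11 gaps * 1 kHz = 11 kHz
Total = 192 + 11 = 203 kHz

203


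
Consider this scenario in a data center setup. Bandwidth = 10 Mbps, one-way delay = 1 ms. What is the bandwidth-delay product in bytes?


Given: bandwidth = 10 Mbps, delay = 1 ms
BDP in bits = 10 * 10^6 * 1 / 1000
BDP in bits = 10000
BDP in bytes = 10000 / 8 = 1250

1250


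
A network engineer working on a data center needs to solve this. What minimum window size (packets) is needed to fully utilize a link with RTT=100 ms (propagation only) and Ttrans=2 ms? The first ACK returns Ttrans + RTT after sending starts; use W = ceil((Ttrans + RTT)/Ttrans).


Given: Ttrans = 2 ms, RTT = 100 ms (= 2 * Tprop, Tprop = 50 ms)
Time until first ACK returns = Ttrans + RTT = 2 + 100 = 102 ms
Need W * Ttrans >= Ttrans + RTT  ->  W >= (Ttrans + RTT) / Ttrans
(Ttrans + RTT) / Ttrans = 102 / 2 = 51
W_min = ceil(51) = 51

51


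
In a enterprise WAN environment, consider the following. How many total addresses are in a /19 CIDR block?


Given: CIDR prefix /19
Host bits = 32 - 19 = 13
Total addresses = 2^13 = 8192

8192


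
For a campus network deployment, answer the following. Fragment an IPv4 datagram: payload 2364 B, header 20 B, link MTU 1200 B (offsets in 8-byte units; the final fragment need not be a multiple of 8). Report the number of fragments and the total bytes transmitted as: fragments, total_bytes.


Max data per non-final fragment = floor((MTU - header)/8)*8 = floor((1200 - 20)/8)*8 = floor(1180/8)*8 = 1176 B
Final fragment needs no 8-byte alignment: it can carry up to MTU - header = 1180 B
Non-final fragments needed = ceil((payload - 1180) / 1176) = ceil(1184/1176) = ceil(1.0068) = 2
Number of fragments = 2 + 1 = 3
Fragment sizes (data): 2 * 1176 B + 12 B (last, 12 <= 1180 OK)
Total bytes sent = payload + n_frags * header = 2364 + 3*20 = 2364 + 60 = 2424 B

3, 2424


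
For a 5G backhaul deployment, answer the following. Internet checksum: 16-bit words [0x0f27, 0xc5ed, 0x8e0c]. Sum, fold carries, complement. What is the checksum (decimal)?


Given words: [0x0f27, 0xc5ed, 0x8e0c]
Step 1: Sum all words
Raw sum = 3879 + 50669 + 36364 = 90912
Step 2: Fold carry: (25376 + 1) = 25377
One's complement = ~25377 & 0xFFFF = 40158

40158


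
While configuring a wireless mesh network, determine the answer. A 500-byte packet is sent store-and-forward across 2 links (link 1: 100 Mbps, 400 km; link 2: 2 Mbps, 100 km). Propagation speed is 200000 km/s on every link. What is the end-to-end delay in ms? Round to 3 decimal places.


Packet = 500 bytes = 4000 bits. Store-and-forward: sum (t_trans + t_prop) per link.
Link 1: t_trans = 4000/(100*10^6) s = 0.0400 ms; t_prop = 400/200000 s = 2.0000 ms; subtotal = 2.0400 ms
Link 2: t_trans = 4000/(2*10^6) s = 2.0000 ms; t_prop = 100/200000 s = 0.5000 ms; subtotal = 2.5000 ms
End-to-end = 2.0400 + 2.5000 = 4.5400 ms -> 4.540 ms (3 dp)

4.540


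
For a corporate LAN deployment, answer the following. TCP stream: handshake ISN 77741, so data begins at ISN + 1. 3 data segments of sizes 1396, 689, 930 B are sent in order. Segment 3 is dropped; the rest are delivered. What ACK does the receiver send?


SYN uses sequence number 77741; first data byte = ISN + 1 = 77742.
Segment 1: SEQ = 77742, len = 1396 B, covers [77742, 79137]
Segment 2: SEQ = 79138, len = 689 B, covers [79138, 79826]
Segment 3: SEQ = 79827, len = 930 B, covers [79827, 80756] [LOST]
In-order data received: bytes [77742, 79826] (segments 1..2).
Segment 3 missing -> gap begins at byte 79827.
Cumulative ACK = next expected in-order byte = 77742 + 1396 + 689 = 79827

79827


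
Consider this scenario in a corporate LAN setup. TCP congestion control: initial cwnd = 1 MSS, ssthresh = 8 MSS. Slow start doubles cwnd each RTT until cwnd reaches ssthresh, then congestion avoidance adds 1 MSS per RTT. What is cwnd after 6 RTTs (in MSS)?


RTT 0: cwnd = 1 MSS (initial)
RTT 1: cwnd = 2 MSS (slow start, doubled)
RTT 2: cwnd = 4 MSS (slow start, doubled)
RTT 3: cwnd = 8 MSS (slow start, doubled)
RTT 4: cwnd = 9 MSS (congestion avoidance, +1)
RTT 5: cwnd = 10 MSS (congestion avoidance, +1)
RTT 6: cwnd = 11 MSS (congestion avoidance, +1)

11


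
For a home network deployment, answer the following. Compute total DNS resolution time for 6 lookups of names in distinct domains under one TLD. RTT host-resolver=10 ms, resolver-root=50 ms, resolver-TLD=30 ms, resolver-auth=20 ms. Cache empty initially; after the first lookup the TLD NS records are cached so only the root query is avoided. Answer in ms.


Lookup 1 (cold cache): local + root + TLD + auth = 10 + 50 + 30 + 20 = 110 ms
Lookups 2..6 (TLD NS cached -> skip root; new domain -> still ask TLD and auth): local + TLD + auth = 10 + 30 + 20 = 60 ms each
Remaining 5 lookups: 5 * 60 = 300 ms
Total = 110 + 300 = 410 ms

410


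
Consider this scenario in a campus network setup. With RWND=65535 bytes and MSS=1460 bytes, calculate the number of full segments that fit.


Given: RWND = 65535 bytes, MSS = 1460 bytes
Full segments = floor(RWND / MSS)
Full segments = floor(65535 / 1460)
Full segments = floor(44.887) = 44

44


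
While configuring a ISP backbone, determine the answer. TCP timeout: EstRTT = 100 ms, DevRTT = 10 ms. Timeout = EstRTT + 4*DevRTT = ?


Given: EstRTT = 100 ms, DevRTT = 10 ms
Timeout = EstRTT + 4 * DevRTT
4 * DevRTT = 4 * 10 = 40
Timeout = 100 + 40 = 140 ms

140
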